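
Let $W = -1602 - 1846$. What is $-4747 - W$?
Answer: $-1299$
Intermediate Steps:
$W = -3448$
$-4747 - W = -4747 - -3448 = -4747 + 3448 = -1299$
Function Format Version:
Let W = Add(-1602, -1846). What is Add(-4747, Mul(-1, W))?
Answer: -1299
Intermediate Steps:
W = -3448
Add(-4747, Mul(-1, W)) = Add(-4747, Mul(-1, -3448)) = Add(-4747, 3448) = -1299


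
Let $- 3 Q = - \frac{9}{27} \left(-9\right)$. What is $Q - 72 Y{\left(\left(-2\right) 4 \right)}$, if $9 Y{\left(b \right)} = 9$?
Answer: $-73$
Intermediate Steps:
$Y{\left(b \right)} = 1$ ($Y{\left(b \right)} = \frac{1}{9} \cdot 9 = 1$)
$Q = -1$ ($Q = - \frac{- \frac{9}{27} \left(-9\right)}{3} = - \frac{\left(-9\right) \frac{1}{27} \left(-9\right)}{3} = - \frac{\left(- \frac{1}{3}\right) \left(-9\right)}{3} = \left(- \frac{1}{3}\right) 3 = -1$)
$Q - 72 Y{\left(\left(-2\right) 4 \right)} = -1 - 72 = -73$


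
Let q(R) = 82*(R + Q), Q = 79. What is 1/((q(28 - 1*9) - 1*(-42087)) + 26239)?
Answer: 1/76362 ≈ 1.3096e-5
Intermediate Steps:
q(R) = 6478 + 82*R (q(R) = 82*(R + 79) = 82*(79 + R) = 6478 + 82*R)
1/((q(28 - 1*9) - 1*(-42087)) + 26239) = 1/(((6478 + 82*(28 - 1*9)) - 1*(-42087)) + 26239) = 1/(((6478 + 82*(28 - 9)) + 42087) + 26239) = 1/(((6478 + 82*19) + 42087) + 26239) = 1/(((6478 + 1558) + 42087) + 26239) = 1/((8036 + 42087) + 26239) = 1/(50123 + 26239) = 1/76362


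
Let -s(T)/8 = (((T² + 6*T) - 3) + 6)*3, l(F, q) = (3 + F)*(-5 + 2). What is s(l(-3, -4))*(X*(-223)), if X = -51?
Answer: -818856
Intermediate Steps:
l(F, q) = -9 - 3*F (l(F, q) = (3 + F)*(-3) = -9 - 3*F)
s(T) = -72 - 144*T - 24*T² (s(T) = -8*(((T² + 6*T) - 3) + 6)*3 = -8*((-3 + T² + 6*T) + 6)*3 = -8*(3 + T² + 6*T)*3 = -8*(9 + 3*T² + 18*T) = -72 - 144*T - 24*T²)
s(l(-3, -4))*(X*(-223)) = (-72 - 144*(-9 - 3*(-3)) - 24*(-9 - 3*(-3))²)*(-51*(-223)) = (-72 - 144*(-9 + 9) - 24*(-9 + 9)²)*11373 = (-72 - 144*0 - 24*0²)*11373 = (-72 + 0 - 24*0)*11373 = (-72 + 0 + 0)*11373 = -72*11373 = -818856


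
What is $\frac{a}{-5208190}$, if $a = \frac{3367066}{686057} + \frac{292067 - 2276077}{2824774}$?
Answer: $- \frac{4075028272257}{5046621467629003210} \approx -8.0748 \cdot 10^{-7}$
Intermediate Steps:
$a = \frac{4075028272257}{968977988059}$ ($a = 3367066 \cdot \frac{1}{686057} + \left(292067 - 2276077\right) \frac{1}{2824774} = \frac{3367066}{686057} - \frac{992005}{1412387} = \frac{4075028272257}{968977988059} \approx 4.2055$)
$\frac{a}{-5208190} = \frac{4075028272257}{968977988059 \left(-5208190\right)} = \frac{4075028272257}{968977988059} \left(- \frac{1}{5208190}\right) = - \frac{4075028272257}{5046621467629003210}$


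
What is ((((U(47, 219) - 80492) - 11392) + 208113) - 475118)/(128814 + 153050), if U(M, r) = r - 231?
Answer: -358901/281864 ≈ -1.2733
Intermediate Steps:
U(M, r) = -231 + r
((((U(47, 219) - 80492) - 11392) + 208113) - 475118)/(128814 + 153050) = (((((-231 + 219) - 80492) - 11392) + 208113) - 475118)/(128814 + 153050) = ((((-12 - 80492) - 11392) + 208113) - 475118)/281864 = (((-80504 - 11392) + 208113) - 475118)*(1/281864) = ((-91896 + 208113) - 475118)*(1/281864) = (116217 - 475118)*(1/281864) = -358901*1/281864 = -358901/281864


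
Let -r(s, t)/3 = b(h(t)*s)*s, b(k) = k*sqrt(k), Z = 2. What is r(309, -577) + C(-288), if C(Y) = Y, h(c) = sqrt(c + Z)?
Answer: -288 - 1432215*23**(3/4)*sqrt(1545)*I**(3/2) ≈ 4.1807e+8 - 4.1807e+8*I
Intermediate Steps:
h(c) = sqrt(2 + c) (h(c) = sqrt(c + 2) = sqrt(2 + c))
b(k) = k**(3/2)
r(s, t) = -3*s*(s*sqrt(2 + t))**(3/2) (r(s, t) = -3*(sqrt(2 + t)*s)**(3/2)*s = -3*(s*sqrt(2 + t))**(3/2)*s = -3*s*(s*sqrt(2 + t))**(3/2))
r(309, -577) + C(-288) = -3*309*(309*sqrt(2 - 577))**(3/2) - 288 = -3*309*(309*sqrt(-575))**(3/2) - 288 = -3*309*(309*(5*I*sqrt(23)))**(3/2) - 288 = -3*309*(1545*I*sqrt(23))**(3/2) - 288 = -3*309*1545*23**(3/4)*sqrt(1545)*I**(3/2) - 288 = -1432215*23**(3/4)*sqrt(1545)*I**(3/2) - 288 = -288 - 1432215*23**(3/4)*sqrt(1545)*I**(3/2)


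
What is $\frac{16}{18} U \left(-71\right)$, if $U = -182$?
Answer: $\frac{103376}{9} \approx 11486.0$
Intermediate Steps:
$\frac{16}{18} U \left(-71\right) = \frac{16}{18} \left(-182\right) \left(-71\right) = 16 \cdot \frac{1}{18} \left(-182\right) \left(-71\right) = \frac{8}{9} \left(-182\right) \left(-71\right) = \left(- \frac{1456}{9}\right) \left(-71\right) = \frac{103376}{9}$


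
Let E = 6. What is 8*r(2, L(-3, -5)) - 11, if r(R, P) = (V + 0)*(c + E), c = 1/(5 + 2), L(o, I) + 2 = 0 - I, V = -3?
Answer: -1109/7 ≈ -158.43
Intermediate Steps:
L(o, I) = -2 - I (L(o, I) = -2 + (0 - I) = -2 - I)
c = ⅐ (c = 1/7 = ⅐ ≈ 0.14286)
r(R, P) = -129/7 (r(R, P) = (-3 + 0)*(⅐ + 6) = -3*43/7 = -129/7)
8*r(2, L(-3, -5)) - 11 = 8*(-129/7) - 11 = -1032/7 - 11 = -1109/7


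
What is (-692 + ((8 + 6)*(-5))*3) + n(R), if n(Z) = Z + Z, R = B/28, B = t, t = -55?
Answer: -12683/14 ≈ -905.93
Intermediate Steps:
B = -55
R = -55/28 ≈ -1.9643
n(Z) = 2*Z
(-692 + ((8 + 6)*(-5))*3) + n(R) = (-692 + ((8 + 6)*(-5))*3) + 2*(-55/28) = (-692 + (14*(-5))*3) - 55/14 = (-692 - 70*3) - 55/14 = (-692 - 210) - 55/14 = -902 - 55/14 = -12683/14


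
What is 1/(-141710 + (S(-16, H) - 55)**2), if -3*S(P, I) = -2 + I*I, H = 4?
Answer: -9/1243349 ≈ -7.2385e-6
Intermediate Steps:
S(P, I) = 2/3 - I**2/3 (S(P, I) = -(-2 + I*I)/3 = -(-2 + I**2)/3 = 2/3 - I**2/3)
1/(-141710 + (S(-16, H) - 55)**2) = 1/(-141710 + ((2/3 - 1/3*4**2) - 55)**2) = 1/(-141710 + ((2/3 - 1/3*16) - 55)**2) = 1/(-141710 + ((2/3 - 16/3) - 55)**2) = 1/(-141710 + (-14/3 - 55)**2) = 1/(-141710 + (-179/3)**2) = 1/(-141710 + 32041/9) = 1/(-1243349/9) = -9/1243349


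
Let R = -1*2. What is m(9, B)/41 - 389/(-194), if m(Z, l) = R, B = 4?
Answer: 15561/7954 ≈ 1.9564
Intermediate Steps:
R = -2
m(Z, l) = -2
m(9, B)/41 - 389/(-194) = -2/41 - 389/(-194) = -2*1/41 - 389*(-1/194) = -2/41 + 389/194 = 15561/7954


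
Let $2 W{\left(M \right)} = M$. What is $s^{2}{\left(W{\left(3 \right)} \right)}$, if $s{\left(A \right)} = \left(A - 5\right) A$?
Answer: $\frac{441}{16} \approx 27.563$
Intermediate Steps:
$W{\left(M \right)} = \frac{M}{2}$
$s{\left(A \right)} = A \left(-5 + A\right)$ ($s{\left(A \right)} = \left(-5 + A\right) A = A \left(-5 + A\right)$)
$s^{2}{\left(W{\left(3 \right)} \right)} = \left(\frac{1}{2} \cdot 3 \left(-5 + \frac{1}{2} \cdot 3\right)\right)^{2} = \left(\frac{3 \left(-5 + \frac{3}{2}\right)}{2}\right)^{2} = \left(\frac{3}{2} \left(- \frac{7}{2}\right)\right)^{2} = \left(- \frac{21}{4}\right)^{2} = \frac{441}{16}$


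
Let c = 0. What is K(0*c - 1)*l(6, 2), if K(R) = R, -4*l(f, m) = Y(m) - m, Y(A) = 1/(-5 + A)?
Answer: -7/12 ≈ -0.58333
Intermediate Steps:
l(f, m) = -1/(4*(-5 + m)) + m/4 (l(f, m) = -(1/(-5 + m) - m)/4 = -1/(4*(-5 + m)) + m/4)
K(0*c - 1)*l(6, 2) = (0*0 - 1)*((-1 + 2*(-5 + 2))/(4*(-5 + 2))) = (0 - 1)*((¼)*(-1 + 2*(-3))/(-3)) = -(-1)*(-1 - 6)/(4*3) = -(-1)*(-7)/(4*3) = -1*7/12 = -7/12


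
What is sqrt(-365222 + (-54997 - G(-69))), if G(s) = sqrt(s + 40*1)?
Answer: sqrt(-420219 - I*sqrt(29)) ≈ 0.004 - 648.24*I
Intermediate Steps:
G(s) = sqrt(40 + s) (G(s) = sqrt(s + 40) = sqrt(40 + s))
sqrt(-365222 + (-54997 - G(-69))) = sqrt(-365222 + (-54997 - sqrt(40 - 69))) = sqrt(-365222 + (-54997 - sqrt(-29))) = sqrt(-365222 + (-54997 - I*sqrt(29))) = sqrt(-420219 - I*sqrt(29))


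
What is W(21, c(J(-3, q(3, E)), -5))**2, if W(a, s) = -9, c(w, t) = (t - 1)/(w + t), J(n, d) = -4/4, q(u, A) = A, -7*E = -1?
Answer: 81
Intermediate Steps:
E = 1/7 (E = -1/7*(-1) = 1/7 ≈ 0.14286)
J(n, d) = -1 (J(n, d) = -4*1/4 = -1)
c(w, t) = (-1 + t)/(t + w)
W(21, c(J(-3, q(3, E)), -5))**2 = (-9)**2 = 81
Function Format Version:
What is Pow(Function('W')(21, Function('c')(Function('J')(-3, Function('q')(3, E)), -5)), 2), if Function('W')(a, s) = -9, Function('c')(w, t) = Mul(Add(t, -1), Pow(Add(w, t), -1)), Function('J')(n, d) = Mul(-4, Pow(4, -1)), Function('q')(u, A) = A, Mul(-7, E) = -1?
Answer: 81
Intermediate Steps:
E = Rational(1, 7) (E = Mul(Rational(-1, 7), -1) = Rational(1, 7) ≈ 0.14286)
Function('J')(n, d) = -1 (Function('J')(n, d) = Mul(-4, Rational(1, 4)) = -1)
Function('c')(w, t) = Mul(Pow(Add(t, w), -1), Add(-1, t)) (Function('c')(w, t) = Mul(Add(-1, t), Pow(Add(t, w), -1)) = Mul(Pow(Add(t, w), -1), Add(-1, t)))
Pow(Function('W')(21, Function('c')(Function('J')(-3, Function('q')(3, E)), -5)), 2) = Pow(-9, 2) = 81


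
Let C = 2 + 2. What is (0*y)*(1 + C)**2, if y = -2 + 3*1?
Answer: 0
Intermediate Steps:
y = 1 (y = -2 + 3 = 1)
C = 4
(0*y)*(1 + C)**2 = (0*1)*(1 + 4)**2 = 0*5**2 = 0*25 = 0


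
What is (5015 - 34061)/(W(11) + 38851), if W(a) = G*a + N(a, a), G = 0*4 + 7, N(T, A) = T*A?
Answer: -29046/39049 ≈ -0.74383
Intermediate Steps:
N(T, A) = A*T
G = 7 (G = 0 + 7 = 7)
W(a) = a² + 7*a (W(a) = 7*a + a*a = 7*a + a² = a² + 7*a)
(5015 - 34061)/(W(11) + 38851) = (5015 - 34061)/(11*(7 + 11) + 38851) = -29046/(11*18 + 38851) = -29046/(198 + 38851) = -29046/39049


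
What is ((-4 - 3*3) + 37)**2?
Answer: 576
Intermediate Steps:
((-4 - 3*3) + 37)**2 = ((-4 - 9) + 37)**2 = (-13 + 37)**2 = 24**2 = 576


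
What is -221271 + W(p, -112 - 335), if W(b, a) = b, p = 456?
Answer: -220815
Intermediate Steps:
-221271 + W(p, -112 - 335) = -221271 + 456 = -220815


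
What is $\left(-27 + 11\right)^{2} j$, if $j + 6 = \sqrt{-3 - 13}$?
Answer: $-1536 + 1024 i \approx -1536.0 + 1024.0 i$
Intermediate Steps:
$j = -6 + 4 i$ ($j = -6 + \sqrt{-3 - 13} = -6 + \sqrt{-16} = -6 + 4 i \approx -6.0 + 4.0 i$)
$\left(-27 + 11\right)^{2} j = \left(-27 + 11\right)^{2} \left(-6 + 4 i\right) = \left(-16\right)^{2} \left(-6 + 4 i\right) = 256 \left(-6 + 4 i\right) = -1536 + 1024 i$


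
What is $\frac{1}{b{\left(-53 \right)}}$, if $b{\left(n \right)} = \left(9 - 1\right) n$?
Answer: $- \frac{1}{424} \approx -0.0023585$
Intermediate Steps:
$b{\left(n \right)} = 8 n$
$\frac{1}{b{\left(-53 \right)}} = \frac{1}{8 \left(-53\right)} = \frac{1}{-424} = - \frac{1}{424}$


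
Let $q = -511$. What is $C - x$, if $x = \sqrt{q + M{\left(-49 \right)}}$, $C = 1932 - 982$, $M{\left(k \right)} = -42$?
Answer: $950 - i \sqrt{553} \approx 950.0 - 23.516 i$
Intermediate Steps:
$C = 950$
$x = i \sqrt{553}$ ($x = \sqrt{-511 - 42} = \sqrt{-553} = i \sqrt{553} \approx 23.516 i$)
$C - x = 950 - i \sqrt{553}$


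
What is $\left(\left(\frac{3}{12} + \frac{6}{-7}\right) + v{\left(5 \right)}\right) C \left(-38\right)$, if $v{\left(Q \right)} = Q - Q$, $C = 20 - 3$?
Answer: $\frac{5491}{14} \approx 392.21$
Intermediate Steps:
$C = 17$ ($C = 20 - 3 = 17$)
$v{\left(Q \right)} = 0$
$\left(\left(\frac{3}{12} + \frac{6}{-7}\right) + v{\left(5 \right)}\right) C \left(-38\right) = \left(\left(\frac{3}{12} + \frac{6}{-7}\right) + 0\right) 17 \left(-38\right) = \left(\left(3 \cdot \frac{1}{12} + 6 \left(- \frac{1}{7}\right)\right) + 0\right) 17 \left(-38\right) = \left(\left(\frac{1}{4} - \frac{6}{7}\right) + 0\right) 17 \left(-38\right) = \left(- \frac{17}{28} + 0\right) 17 \left(-38\right) = \left(- \frac{17}{28}\right) 17 \left(-38\right) = \left(- \frac{289}{28}\right) \left(-38\right) = \frac{5491}{14}$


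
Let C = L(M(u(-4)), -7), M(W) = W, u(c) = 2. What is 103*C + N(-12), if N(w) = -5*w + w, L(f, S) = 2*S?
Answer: -1394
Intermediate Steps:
C = -14 (C = 2*(-7) = -14)
N(w) = -4*w
103*C + N(-12) = 103*(-14) - 4*(-12) = -1442 + 48 = -1394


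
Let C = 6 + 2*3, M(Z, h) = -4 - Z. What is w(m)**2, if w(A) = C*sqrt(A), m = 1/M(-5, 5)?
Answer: 144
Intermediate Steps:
C = 12 (C = 6 + 6 = 12)
m = 1 (m = 1/(-4 - 1*(-5)) = 1/(-4 + 5) = 1/1 = 1)
w(A) = 12*sqrt(A)
w(m)**2 = (12*sqrt(1))**2 = (12*1)**2 = 12**2 = 144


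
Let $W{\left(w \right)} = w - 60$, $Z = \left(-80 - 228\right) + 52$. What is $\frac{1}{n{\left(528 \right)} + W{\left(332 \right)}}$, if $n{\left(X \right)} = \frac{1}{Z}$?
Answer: $\frac{256}{69631} \approx 0.0036765$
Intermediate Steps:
$Z = -256$ ($Z = -308 + 52 = -256$)
$W{\left(w \right)} = -60 + w$ ($W{\left(w \right)} = w - 60 = -60 + w$)
$n{\left(X \right)} = - \frac{1}{256}$ ($n{\left(X \right)} = \frac{1}{-256} = - \frac{1}{256}$)
$\frac{1}{n{\left(528 \right)} + W{\left(332 \right)}} = \frac{1}{- \frac{1}{256} + \left(-60 + 332\right)} = \frac{1}{- \frac{1}{256} + 272} = \frac{1}{\frac{69631}{256}} = \frac{256}{69631}$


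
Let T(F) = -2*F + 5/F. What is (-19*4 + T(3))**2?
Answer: 58081/9 ≈ 6453.4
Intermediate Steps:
(-19*4 + T(3))**2 = (-19*4 + (-2*3 + 5/3))**2 = (-76 + (-6 + 5*(1/3)))**2 = (-76 + (-6 + 5/3))**2 = (-76 - 13/3)**2 = (-241/3)**2 = 58081/9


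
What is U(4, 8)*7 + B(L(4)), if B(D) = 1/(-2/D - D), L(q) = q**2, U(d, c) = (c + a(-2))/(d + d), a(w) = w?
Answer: 2677/516 ≈ 5.1880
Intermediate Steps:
U(d, c) = (-2 + c)/(2*d) (U(d, c) = (c - 2)/(d + d) = (-2 + c)/((2*d)) = (-2 + c)*(1/(2*d)) = (-2 + c)/(2*d))
B(D) = 1/(-D - 2/D)
U(4, 8)*7 + B(L(4)) = ((1/2)*(-2 + 8)/4)*7 - 1*4**2/(2 + (4**2)**2) = ((1/2)*(1/4)*6)*7 - 1*16/(2 + 16**2) = (3/4)*7 - 1*16/(2 + 256) = 21/4 - 1*16/258 = 21/4 - 1*16*1/258 = 21/4 - 8/129 = 2677/516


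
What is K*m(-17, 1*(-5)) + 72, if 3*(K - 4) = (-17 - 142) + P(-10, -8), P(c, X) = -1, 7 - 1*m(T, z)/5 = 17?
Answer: 7616/3 ≈ 2538.7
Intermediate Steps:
m(T, z) = -50 (m(T, z) = 35 - 5*17 = 35 - 85 = -50)
K = -148/3 (K = 4 + ((-17 - 142) - 1)/3 = 4 + (-159 - 1)/3 = 4 + (⅓)*(-160) = 4 - 160/3 = -148/3 ≈ -49.333)
K*m(-17, 1*(-5)) + 72 = -148/3*(-50) + 72 = 7400/3 + 72 = 7616/3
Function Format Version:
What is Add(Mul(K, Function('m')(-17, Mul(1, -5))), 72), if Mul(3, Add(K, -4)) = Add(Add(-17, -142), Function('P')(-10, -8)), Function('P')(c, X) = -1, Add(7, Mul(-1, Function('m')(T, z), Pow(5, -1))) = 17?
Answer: Rational(7616, 3) ≈ 2538.7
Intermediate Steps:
Function('m')(T, z) = -50 (Function('m')(T, z) = Add(35, Mul(-5, 17)) = Add(35, -85) = -50)
K = Rational(-148, 3) (K = Add(4, Mul(Rational(1, 3), Add(Add(-17, -142), -1))) = Add(4, Mul(Rational(1, 3), Add(-159, -1))) = Add(4, Mul(Rational(1, 3), -160)) = Add(4, Rational(-160, 3)) = Rational(-148, 3) ≈ -49.333)
Add(Mul(K, Function('m')(-17, Mul(1, -5))), 72) = Add(Mul(Rational(-148, 3), -50), 72) = Add(Rational(7400, 3), 72) = Rational(7616, 3)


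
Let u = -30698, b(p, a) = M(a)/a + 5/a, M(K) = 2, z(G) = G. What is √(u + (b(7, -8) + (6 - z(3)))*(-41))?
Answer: I*√492562/4 ≈ 175.46*I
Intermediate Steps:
b(p, a) = 7/a (b(p, a) = 2/a + 5/a = 7/a)
√(u + (b(7, -8) + (6 - z(3)))*(-41)) = √(-30698 + (7/(-8) + (6 - 1*3))*(-41)) = √(-30698 + (7*(-⅛) + (6 - 3))*(-41)) = √(-30698 + (-7/8 + 3)*(-41)) = √(-30698 + (17/8)*(-41)) = √(-30698 - 697/8) = √(-246281/8) = I*√492562/4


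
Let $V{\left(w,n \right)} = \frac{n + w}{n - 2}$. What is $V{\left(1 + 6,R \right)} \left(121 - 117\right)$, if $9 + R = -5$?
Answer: $\frac{7}{4} \approx 1.75$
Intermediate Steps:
$R = -14$ ($R = -9 - 5 = -14$)
$V{\left(w,n \right)} = \frac{n + w}{-2 + n}$
$V{\left(1 + 6,R \right)} \left(121 - 117\right) = \frac{-14 + \left(1 + 6\right)}{-2 - 14} \left(121 - 117\right) = \frac{-14 + 7}{-16} \cdot 4 = \left(- \frac{1}{16}\right) \left(-7\right) 4 = \frac{7}{16} \cdot 4 = \frac{7}{4}$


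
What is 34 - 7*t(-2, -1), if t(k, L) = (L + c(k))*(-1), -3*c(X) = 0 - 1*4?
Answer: 109/3 ≈ 36.333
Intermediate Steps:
c(X) = 4/3 (c(X) = -(0 - 1*4)/3 = -(0 - 4)/3 = -⅓*(-4) = 4/3)
t(k, L) = -4/3 - L (t(k, L) = (L + 4/3)*(-1) = (4/3 + L)*(-1) = -4/3 - L)
34 - 7*t(-2, -1) = 34 - 7*(-4/3 - 1*(-1)) = 34 - 7*(-4/3 + 1) = 34 - 7*(-⅓) = 34 + 7/3 = 109/3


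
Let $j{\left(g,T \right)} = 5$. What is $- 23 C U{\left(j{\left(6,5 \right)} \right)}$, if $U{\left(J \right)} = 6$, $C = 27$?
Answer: $-3726$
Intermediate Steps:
$- 23 C U{\left(j{\left(6,5 \right)} \right)} = \left(-23\right) 27 \cdot 6 = \left(-621\right) 6 = -3726$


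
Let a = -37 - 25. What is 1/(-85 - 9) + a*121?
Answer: -705189/94 ≈ -7502.0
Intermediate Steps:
a = -62
1/(-85 - 9) + a*121 = 1/(-85 - 9) - 62*121 = 1/(-94) - 7502 = -1/94 - 7502 = -705189/94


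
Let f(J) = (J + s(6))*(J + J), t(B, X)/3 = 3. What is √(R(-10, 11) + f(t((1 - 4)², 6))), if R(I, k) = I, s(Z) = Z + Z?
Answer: 4*√23 ≈ 19.183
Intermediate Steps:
s(Z) = 2*Z
t(B, X) = 9 (t(B, X) = 3*3 = 9)
f(J) = 2*J*(12 + J) (f(J) = (J + 2*6)*(J + J) = (J + 12)*(2*J) = (12 + J)*(2*J) = 2*J*(12 + J))
√(R(-10, 11) + f(t((1 - 4)², 6))) = √(-10 + 2*9*(12 + 9)) = √(-10 + 2*9*21) = √(-10 + 378) = √368 = 4*√23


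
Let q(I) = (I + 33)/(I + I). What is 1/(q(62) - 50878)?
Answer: -124/6308777 ≈ -1.9655e-5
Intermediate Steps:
q(I) = (33 + I)/(2*I) (q(I) = (33 + I)/((2*I)) = (33 + I)*(1/(2*I)) = (33 + I)/(2*I))
1/(q(62) - 50878) = 1/((½)*(33 + 62)/62 - 50878) = 1/((½)*(1/62)*95 - 50878) = 1/(95/124 - 50878) = 1/(-6308777/124) = -124/6308777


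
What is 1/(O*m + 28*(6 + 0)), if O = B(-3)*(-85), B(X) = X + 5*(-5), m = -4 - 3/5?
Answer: -1/10780 ≈ -9.2764e-5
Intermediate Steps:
m = -23/5 (m = -4 - 3/5 = -4 - 1*⅗ = -4 - ⅗ = -23/5 ≈ -4.6000)
B(X) = -25 + X (B(X) = X - 25 = -25 + X)
O = 2380 (O = (-25 - 3)*(-85) = -28*(-85) = 2380)
1/(O*m + 28*(6 + 0)) = 1/(2380*(-23/5) + 28*(6 + 0)) = 1/(-10948 + 28*6) = 1/(-10948 + 168) = 1/(-10780) = -1/10780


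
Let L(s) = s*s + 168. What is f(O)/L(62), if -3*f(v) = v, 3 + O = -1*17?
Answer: 5/3009 ≈ 0.0016617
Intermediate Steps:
O = -20 (O = -3 - 1*17 = -3 - 17 = -20)
f(v) = -v/3
L(s) = 168 + s² (L(s) = s² + 168 = 168 + s²)
f(O)/L(62) = (-⅓*(-20))/(168 + 62²) = 20/(3*(168 + 3844)) = (20/3)/4012 = (20/3)*(1/4012) = 5/3009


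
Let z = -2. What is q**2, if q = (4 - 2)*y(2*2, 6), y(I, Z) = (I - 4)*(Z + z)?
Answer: 0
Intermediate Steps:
y(I, Z) = (-4 + I)*(-2 + Z) (y(I, Z) = (I - 4)*(Z - 2) = (-4 + I)*(-2 + Z))
q = 0 (q = (4 - 2)*(8 - 4*6 - 4*2 + (2*2)*6) = 2*(8 - 24 - 2*4 + 4*6) = 2*(8 - 24 - 8 + 24) = 2*0 = 0)
q**2 = 0**2 = 0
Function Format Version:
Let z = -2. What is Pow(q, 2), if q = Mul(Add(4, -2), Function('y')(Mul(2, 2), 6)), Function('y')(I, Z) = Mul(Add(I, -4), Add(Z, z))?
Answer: 0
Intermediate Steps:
Function('y')(I, Z) = Mul(Add(-4, I), Add(-2, Z)) (Function('y')(I, Z) = Mul(Add(I, -4), Add(Z, -2)) = Mul(Add(-4, I), Add(-2, Z)))
q = 0 (q = Mul(Add(4, -2), Add(8, Mul(-4, 6), Mul(-2, Mul(2, 2)), Mul(Mul(2, 2), 6))) = Mul(2, Add(8, -24, Mul(-2, 4), Mul(4, 6))) = Mul(2, Add(8, -24, -8, 24)) = Mul(2, 0) = 0)
Pow(q, 2) = Pow(0, 2) = 0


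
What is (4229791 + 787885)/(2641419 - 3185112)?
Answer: -5017676/543693 ≈ -9.2289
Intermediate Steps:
(4229791 + 787885)/(2641419 - 3185112) = 5017676/(-543693) = 5017676*(-1/543693) = -5017676/543693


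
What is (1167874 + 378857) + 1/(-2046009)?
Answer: 3164625546578/2046009 ≈ 1.5467e+6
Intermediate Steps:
(1167874 + 378857) + 1/(-2046009) = 1546731 - 1/2046009 = 3164625546578/2046009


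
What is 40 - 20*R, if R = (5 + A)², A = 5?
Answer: -1960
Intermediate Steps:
R = 100 (R = (5 + 5)² = 10² = 100)
40 - 20*R = 40 - 20*100 = 40 - 2000 = -1960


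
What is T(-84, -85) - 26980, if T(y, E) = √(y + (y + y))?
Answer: -26980 + 6*I*√7 ≈ -26980.0 + 15.875*I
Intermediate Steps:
T(y, E) = √3*√y (T(y, E) = √(y + 2*y) = √(3*y) = √3*√y)
T(-84, -85) - 26980 = √3*√(-84) - 26980 = √3*(2*I*√21) - 26980 = 6*I*√7 - 26980 = -26980 + 6*I*√7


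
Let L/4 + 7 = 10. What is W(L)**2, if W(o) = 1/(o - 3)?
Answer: 1/81 ≈ 0.012346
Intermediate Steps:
L = 12 (L = -28 + 4*10 = -28 + 40 = 12)
W(o) = 1/(-3 + o)
W(L)**2 = (1/(-3 + 12))**2 = (1/9)**2 = 1/81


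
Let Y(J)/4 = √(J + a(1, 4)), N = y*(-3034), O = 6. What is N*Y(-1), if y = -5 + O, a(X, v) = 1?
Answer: 0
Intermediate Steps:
y = 1 (y = -5 + 6 = 1)
N = -3034 (N = 1*(-3034) = -3034)
Y(J) = 4*√(1 + J) (Y(J) = 4*√(J + 1) = 4*√(1 + J))
N*Y(-1) = -12136*√(1 - 1) = -12136*√0 = -12136*0 = -3034*0 = 0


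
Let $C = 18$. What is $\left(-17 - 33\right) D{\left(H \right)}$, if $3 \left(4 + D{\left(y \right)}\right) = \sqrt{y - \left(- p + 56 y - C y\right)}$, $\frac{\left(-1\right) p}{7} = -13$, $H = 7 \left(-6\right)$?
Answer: $200 - \frac{50 \sqrt{1645}}{3} \approx -475.98$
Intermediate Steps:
$H = -42$
$p = 91$ ($p = \left(-7\right) \left(-13\right) = 91$)
$D{\left(y \right)} = -4 + \frac{\sqrt{91 - 37 y}}{3}$ ($D{\left(y \right)} = -4 + \frac{\sqrt{y - \left(-91 + 38 y\right)}}{3} = -4 + \frac{\sqrt{91 - 37 y}}{3}$)
$\left(-17 - 33\right) D{\left(H \right)} = \left(-17 - 33\right) \left(-4 + \frac{\sqrt{91 - -1554}}{3}\right) = \left(-17 - 33\right) \left(-4 + \frac{\sqrt{91 + 1554}}{3}\right) = - 50 \left(-4 + \frac{\sqrt{1645}}{3}\right) = 200 - \frac{50 \sqrt{1645}}{3}$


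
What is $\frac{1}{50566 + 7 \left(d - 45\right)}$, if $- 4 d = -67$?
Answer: $\frac{4}{201473} \approx 1.9854 \cdot 10^{-5}$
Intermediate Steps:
$d = \frac{67}{4}$ ($d = \left(- \frac{1}{4}\right) \left(-67\right) = \frac{67}{4} \approx 16.75$)
$\frac{1}{50566 + 7 \left(d - 45\right)} = \frac{1}{50566 + 7 \left(\frac{67}{4} - 45\right)} = \frac{1}{50566 + 7 \left(- \frac{113}{4}\right)} = \frac{1}{50566 - \frac{791}{4}} = \frac{1}{\frac{201473}{4}} = \frac{4}{201473}$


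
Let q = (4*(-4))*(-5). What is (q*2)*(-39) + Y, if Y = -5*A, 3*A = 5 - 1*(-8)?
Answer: -18785/3 ≈ -6261.7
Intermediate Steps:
q = 80 (q = -16*(-5) = 80)
A = 13/3 (A = (5 - 1*(-8))/3 = (5 + 8)/3 = (⅓)*13 = 13/3 ≈ 4.3333)
Y = -65/3 (Y = -5*13/3 = -65/3 ≈ -21.667)
(q*2)*(-39) + Y = (80*2)*(-39) - 65/3 = 160*(-39) - 65/3 = -6240 - 65/3 = -18785/3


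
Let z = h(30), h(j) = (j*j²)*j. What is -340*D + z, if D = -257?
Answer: 897380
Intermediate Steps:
h(j) = j⁴ (h(j) = j³*j = j⁴)
z = 810000 (z = 30⁴ = 810000)
-340*D + z = -340*(-257) + 810000 = 87380 + 810000 = 897380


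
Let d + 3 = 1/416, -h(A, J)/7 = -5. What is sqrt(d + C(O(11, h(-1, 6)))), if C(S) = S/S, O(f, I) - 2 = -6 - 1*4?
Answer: I*sqrt(21606)/104 ≈ 1.4134*I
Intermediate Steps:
h(A, J) = 35 (h(A, J) = -7*(-5) = 35)
O(f, I) = -8 (O(f, I) = 2 + (-6 - 1*4) = 2 + (-6 - 4) = 2 - 10 = -8)
C(S) = 1
d = -1247/416 (d = -3 + 1/416 = -1247/416 ≈ -2.9976)
sqrt(d + C(O(11, h(-1, 6)))) = sqrt(-1247/416 + 1) = sqrt(-831/416) = I*sqrt(21606)/104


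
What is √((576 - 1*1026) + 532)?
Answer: √82 ≈ 9.0554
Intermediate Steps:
√((576 - 1*1026) + 532) = √((576 - 1026) + 532) = √(-450 + 532) = √82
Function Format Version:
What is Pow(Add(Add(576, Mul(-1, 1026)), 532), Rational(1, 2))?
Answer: Pow(82, Rational(1, 2)) ≈ 9.0554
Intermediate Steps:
Pow(Add(Add(576, Mul(-1, 1026)), 532), Rational(1, 2)) = Pow(Add(Add(576, -1026), 532), Rational(1, 2)) = Pow(Add(-450, 532), Rational(1, 2)) = Pow(82, Rational(1, 2))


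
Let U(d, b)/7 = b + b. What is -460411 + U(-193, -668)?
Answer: -469763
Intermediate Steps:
U(d, b) = 14*b (U(d, b) = 7*(b + b) = 7*(2*b) = 14*b)
-460411 + U(-193, -668) = -460411 + 14*(-668) = -460411 - 9352 = -469763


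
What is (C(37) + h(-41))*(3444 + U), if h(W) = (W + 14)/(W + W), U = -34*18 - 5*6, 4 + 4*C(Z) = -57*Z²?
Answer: -4482447663/82 ≈ -5.4664e+7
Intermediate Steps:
C(Z) = -1 - 57*Z²/4 (C(Z) = -1 + (-57*Z²)/4 = -1 - 57*Z²/4)
U = -642 (U = -612 - 30 = -642)
h(W) = (14 + W)/(2*W) (h(W) = (14 + W)/((2*W)) = (14 + W)*(1/(2*W)) = (14 + W)/(2*W))
(C(37) + h(-41))*(3444 + U) = ((-1 - 57/4*37²) + (½)*(14 - 41)/(-41))*(3444 - 642) = ((-1 - 57/4*1369) + (½)*(-1/41)*(-27))*2802 = ((-1 - 78033/4) + 27/82)*2802 = (-78037/4 + 27/82)*2802 = -3199463/164*2802 = -4482447663/82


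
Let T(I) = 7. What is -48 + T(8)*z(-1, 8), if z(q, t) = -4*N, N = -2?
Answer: 8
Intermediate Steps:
z(q, t) = 8 (z(q, t) = -4*(-2) = 8)
-48 + T(8)*z(-1, 8) = -48 + 7*8 = -48 + 56 = 8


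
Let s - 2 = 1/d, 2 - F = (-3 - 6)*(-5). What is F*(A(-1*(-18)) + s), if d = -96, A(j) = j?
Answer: -82517/96 ≈ -859.55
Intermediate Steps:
F = -43 (F = 2 - (-3 - 6)*(-5) = 2 - (-9)*(-5) = 2 - 1*45 = 2 - 45 = -43)
s = 191/96 (s = 2 + 1/(-96) = 2 - 1/96 = 191/96 ≈ 1.9896)
F*(A(-1*(-18)) + s) = -43*(-1*(-18) + 191/96) = -43*(18 + 191/96) = -43*1919/96 = -82517/96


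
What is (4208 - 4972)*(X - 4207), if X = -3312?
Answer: 5744516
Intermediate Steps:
(4208 - 4972)*(X - 4207) = (4208 - 4972)*(-3312 - 4207) = -764*(-7519) = 5744516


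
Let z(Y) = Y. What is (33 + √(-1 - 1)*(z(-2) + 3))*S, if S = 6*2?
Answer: 396 + 12*I*√2 ≈ 396.0 + 16.971*I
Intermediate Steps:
S = 12
(33 + √(-1 - 1)*(z(-2) + 3))*S = (33 + √(-1 - 1)*(-2 + 3))*12 = (33 + √(-2)*1)*12 = (33 + (I*√2)*1)*12 = (33 + I*√2)*12 = 396 + 12*I*√2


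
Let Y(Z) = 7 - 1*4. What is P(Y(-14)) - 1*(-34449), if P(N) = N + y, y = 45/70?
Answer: 482337/14 ≈ 34453.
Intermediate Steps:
y = 9/14 (y = 45*(1/70) = 9/14 ≈ 0.64286)
Y(Z) = 3 (Y(Z) = 7 - 4 = 3)
P(N) = 9/14 + N (P(N) = N + 9/14 = 9/14 + N)
P(Y(-14)) - 1*(-34449) = (9/14 + 3) - 1*(-34449) = 51/14 + 34449 = 482337/14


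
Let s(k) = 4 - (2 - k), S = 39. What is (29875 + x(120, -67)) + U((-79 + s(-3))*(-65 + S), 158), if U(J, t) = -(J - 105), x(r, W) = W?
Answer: 27833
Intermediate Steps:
s(k) = 2 + k (s(k) = 4 + (-2 + k) = 2 + k)
U(J, t) = 105 - J (U(J, t) = -(-105 + J) = 105 - J)
(29875 + x(120, -67)) + U((-79 + s(-3))*(-65 + S), 158) = (29875 - 67) + (105 - (-79 + (2 - 3))*(-65 + 39)) = 29808 + (105 - (-79 - 1)*(-26)) = 29808 + (105 - (-80)*(-26)) = 29808 + (105 - 1*2080) = 29808 + (105 - 2080) = 29808 - 1975 = 27833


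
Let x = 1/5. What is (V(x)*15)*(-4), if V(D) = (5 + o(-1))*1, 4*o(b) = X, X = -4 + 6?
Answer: -330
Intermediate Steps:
x = ⅕ ≈ 0.20000
X = 2
o(b) = ½ (o(b) = (¼)*2 = ½)
V(D) = 11/2 (V(D) = (5 + ½)*1 = (11/2)*1 = 11/2)
(V(x)*15)*(-4) = ((11/2)*15)*(-4) = (165/2)*(-4) = -330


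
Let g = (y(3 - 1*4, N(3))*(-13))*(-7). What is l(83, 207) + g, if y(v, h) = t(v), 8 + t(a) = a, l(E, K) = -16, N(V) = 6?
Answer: -835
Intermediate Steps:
t(a) = -8 + a
y(v, h) = -8 + v
g = -819 (g = ((-8 + (3 - 1*4))*(-13))*(-7) = ((-8 + (3 - 4))*(-13))*(-7) = ((-8 - 1)*(-13))*(-7) = -9*(-13)*(-7) = 117*(-7) = -819)
l(83, 207) + g = -16 - 819 = -835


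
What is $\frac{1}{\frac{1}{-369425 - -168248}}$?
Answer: $-201177$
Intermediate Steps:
$\frac{1}{\frac{1}{-369425 - -168248}} = \frac{1}{\frac{1}{-369425 + 168248}} = \frac{1}{\frac{1}{-201177}} = \frac{1}{- \frac{1}{201177}} = -201177$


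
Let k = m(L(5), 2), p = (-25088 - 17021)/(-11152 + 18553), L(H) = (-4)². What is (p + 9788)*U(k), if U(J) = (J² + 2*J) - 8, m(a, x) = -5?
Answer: 506792153/7401 ≈ 68476.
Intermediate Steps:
L(H) = 16
p = -42109/7401 ≈ -5.6896
k = -5
U(J) = -8 + J² + 2*J
(p + 9788)*U(k) = (-42109/7401 + 9788)*(-8 + (-5)² + 2*(-5)) = 72398879*(-8 + 25 - 10)/7401 = (72398879/7401)*7 = 506792153/7401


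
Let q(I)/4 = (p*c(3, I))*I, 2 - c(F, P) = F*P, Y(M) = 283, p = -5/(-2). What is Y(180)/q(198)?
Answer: -283/1172160 ≈ -0.00024143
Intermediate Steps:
p = 5/2 (p = -5*(-½) = 5/2 ≈ 2.5000)
c(F, P) = 2 - F*P
q(I) = 4*I*(5 - 15*I/2) (q(I) = 4*((5*(2 - 1*3*I)/2)*I) = 4*((5*(2 - 3*I)/2)*I) = 4*((5 - 15*I/2)*I) = 4*(I*(5 - 15*I/2)) = 4*I*(5 - 15*I/2))
Y(180)/q(198) = 283/((10*198*(2 - 3*198))) = 283/((10*198*(2 - 594))) = 283/((10*198*(-592))) = 283/(-1172160) = 283*(-1/1172160) = -283/1172160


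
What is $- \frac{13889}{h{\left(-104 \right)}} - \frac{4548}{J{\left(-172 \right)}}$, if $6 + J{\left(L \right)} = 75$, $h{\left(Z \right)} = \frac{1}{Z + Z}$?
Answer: $\frac{66443460}{23} \approx 2.8888 \cdot 10^{6}$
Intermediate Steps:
$h{\left(Z \right)} = \frac{1}{2 Z}$
$J{\left(L \right)} = 69$ ($J{\left(L \right)} = -6 + 75 = 69$)
$- \frac{13889}{h{\left(-104 \right)}} - \frac{4548}{J{\left(-172 \right)}} = - \frac{13889}{\frac{1}{2} \frac{1}{-104}} - \frac{4548}{69} = - \frac{13889}{\frac{1}{2} \left(- \frac{1}{104}\right)} - \frac{1516}{23} = - \frac{13889}{- \frac{1}{208}} - \frac{1516}{23} = \left(-13889\right) \left(-208\right) - \frac{1516}{23} = 2888912 - \frac{1516}{23} = \frac{66443460}{23}$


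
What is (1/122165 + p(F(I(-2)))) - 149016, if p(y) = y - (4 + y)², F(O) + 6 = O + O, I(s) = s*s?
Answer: -18208693249/122165 ≈ -1.4905e+5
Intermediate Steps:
I(s) = s²
F(O) = -6 + 2*O (F(O) = -6 + (O + O) = -6 + 2*O)
(1/122165 + p(F(I(-2)))) - 149016 = (1/122165 + ((-6 + 2*(-2)²) - (4 + (-6 + 2*(-2)²))²)) - 149016 = (1/122165 + ((-6 + 2*4) - (4 + (-6 + 2*4))²)) - 149016 = (1/122165 + ((-6 + 8) - (4 + (-6 + 8))²)) - 149016 = (1/122165 + (2 - (4 + 2)²)) - 149016 = (1/122165 + (2 - 1*6²)) - 149016 = (1/122165 + (2 - 1*36)) - 149016 = (1/122165 + (2 - 36)) - 149016 = (1/122165 - 34) - 149016 = -4153609/122165 - 149016 = -18208693249/122165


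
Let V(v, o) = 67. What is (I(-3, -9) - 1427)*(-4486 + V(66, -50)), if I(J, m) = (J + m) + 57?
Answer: 6107058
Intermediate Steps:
I(J, m) = 57 + J + m
(I(-3, -9) - 1427)*(-4486 + V(66, -50)) = ((57 - 3 - 9) - 1427)*(-4486 + 67) = (45 - 1427)*(-4419) = -1382*(-4419) = 6107058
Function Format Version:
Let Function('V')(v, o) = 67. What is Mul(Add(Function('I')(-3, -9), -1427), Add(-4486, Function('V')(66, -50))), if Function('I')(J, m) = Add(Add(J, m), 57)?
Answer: 6107058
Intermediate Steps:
Function('I')(J, m) = Add(57, J, m)
Mul(Add(Function('I')(-3, -9), -1427), Add(-4486, Function('V')(66, -50))) = Mul(Add(Add(57, -3, -9), -1427), Add(-4486, 67)) = Mul(Add(45, -1427), -4419) = Mul(-1382, -4419) = 6107058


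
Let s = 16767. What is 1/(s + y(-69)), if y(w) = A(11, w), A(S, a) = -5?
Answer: 1/16762 ≈ 5.9659e-5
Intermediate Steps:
y(w) = -5
1/(s + y(-69)) = 1/(16767 - 5) = 1/16762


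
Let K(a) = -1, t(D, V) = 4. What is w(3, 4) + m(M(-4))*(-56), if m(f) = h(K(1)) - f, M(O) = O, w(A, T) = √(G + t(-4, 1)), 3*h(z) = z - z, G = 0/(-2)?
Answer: -222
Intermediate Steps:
G = 0 (G = 0*(-½) = 0)
h(z) = 0 (h(z) = (z - z)/3 = (⅓)*0 = 0)
w(A, T) = 2 (w(A, T) = √(0 + 4) = √4 = 2)
m(f) = -f (m(f) = 0 - f = -f)
w(3, 4) + m(M(-4))*(-56) = 2 - 1*(-4)*(-56) = 2 + 4*(-56) = 2 - 224 = -222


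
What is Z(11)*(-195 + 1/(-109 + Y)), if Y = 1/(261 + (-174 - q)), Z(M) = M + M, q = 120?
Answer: -7718073/1799 ≈ -4290.2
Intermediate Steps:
Z(M) = 2*M
Y = -1/33 (Y = 1/(261 + (-174 - 1*120)) = 1/(261 + (-174 - 120)) = 1/(261 - 294) = 1/(-33) = -1/33 ≈ -0.030303)
Z(11)*(-195 + 1/(-109 + Y)) = (2*11)*(-195 + 1/(-109 - 1/33)) = 22*(-195 + 1/(-3598/33)) = 22*(-195 - 33/3598) = 22*(-701643/3598) = -7718073/1799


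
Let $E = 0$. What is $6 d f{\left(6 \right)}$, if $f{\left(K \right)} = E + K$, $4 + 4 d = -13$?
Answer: $-153$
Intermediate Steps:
$d = - \frac{17}{4}$ ($d = -1 + \frac{1}{4} \left(-13\right) = -1 - \frac{13}{4} = - \frac{17}{4} \approx -4.25$)
$f{\left(K \right)} = K$ ($f{\left(K \right)} = 0 + K = K$)
$6 d f{\left(6 \right)} = 6 \left(- \frac{17}{4}\right) 6 = \left(- \frac{51}{2}\right) 6 = -153$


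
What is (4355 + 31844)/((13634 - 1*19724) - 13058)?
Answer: -36199/19148 ≈ -1.8905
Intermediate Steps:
(4355 + 31844)/((13634 - 1*19724) - 13058) = 36199/((13634 - 19724) - 13058) = 36199/(-6090 - 13058) = 36199/(-19148) = 36199*(-1/19148) = -36199/19148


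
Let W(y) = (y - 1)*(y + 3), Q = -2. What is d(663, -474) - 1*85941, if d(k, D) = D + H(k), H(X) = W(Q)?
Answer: -86418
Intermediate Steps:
W(y) = (-1 + y)*(3 + y)
H(X) = -3 (H(X) = -3 + (-2)² + 2*(-2) = -3 + 4 - 4 = -3)
d(k, D) = -3 + D (d(k, D) = D - 3 = -3 + D)
d(663, -474) - 1*85941 = (-3 - 474) - 1*85941 = -477 - 85941 = -86418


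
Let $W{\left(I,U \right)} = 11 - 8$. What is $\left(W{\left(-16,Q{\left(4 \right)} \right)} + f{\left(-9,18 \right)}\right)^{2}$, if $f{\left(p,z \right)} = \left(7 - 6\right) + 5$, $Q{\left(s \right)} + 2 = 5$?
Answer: $81$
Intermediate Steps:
$Q{\left(s \right)} = 3$ ($Q{\left(s \right)} = -2 + 5 = 3$)
$f{\left(p,z \right)} = 6$ ($f{\left(p,z \right)} = 1 + 5 = 6$)
$W{\left(I,U \right)} = 3$
$\left(W{\left(-16,Q{\left(4 \right)} \right)} + f{\left(-9,18 \right)}\right)^{2} = \left(3 + 6\right)^{2} = 9^{2} = 81$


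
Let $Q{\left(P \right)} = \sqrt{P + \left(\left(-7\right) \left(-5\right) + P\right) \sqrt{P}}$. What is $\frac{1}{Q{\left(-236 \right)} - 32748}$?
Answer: $\frac{1}{-32748 + \sqrt{2} \sqrt{-118 - 201 i \sqrt{59}}} \approx -3.0571 \cdot 10^{-5} + 3.82 \cdot 10^{-8} i$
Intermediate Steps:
$Q{\left(P \right)} = \sqrt{P + \sqrt{P} \left(35 + P\right)}$ ($Q{\left(P \right)} = \sqrt{P + \left(35 + P\right) \sqrt{P}} = \sqrt{P + \sqrt{P} \left(35 + P\right)}$)
$\frac{1}{Q{\left(-236 \right)} - 32748} = \frac{1}{\sqrt{-236 + \left(-236\right)^{\frac{3}{2}} + 35 \sqrt{-236}} - 32748} = \frac{1}{\sqrt{-236 - 472 i \sqrt{59} + 35 \cdot 2 i \sqrt{59}} - 32748} = \frac{1}{\sqrt{-236 - 472 i \sqrt{59} + 70 i \sqrt{59}} - 32748} = \frac{1}{\sqrt{-236 - 402 i \sqrt{59}} - 32748} = \frac{1}{-32748 + \sqrt{-236 - 402 i \sqrt{59}}}$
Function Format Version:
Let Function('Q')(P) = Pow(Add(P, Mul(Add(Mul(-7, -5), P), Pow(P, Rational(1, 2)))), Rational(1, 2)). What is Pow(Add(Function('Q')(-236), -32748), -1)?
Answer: Pow(Add(-32748, Mul(Pow(2, Rational(1, 2)), Pow(Add(-118, Mul(-201, I, Pow(59, Rational(1, 2)))), Rational(1, 2)))), -1) ≈ Add(-3.0571e-5, Mul(3.82e-8, I))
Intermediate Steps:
Function('Q')(P) = Pow(Add(P, Mul(Pow(P, Rational(1, 2)), Add(35, P))), Rational(1, 2)) (Function('Q')(P) = Pow(Add(P, Mul(Add(35, P), Pow(P, Rational(1, 2)))), Rational(1, 2)) = Pow(Add(P, Mul(Pow(P, Rational(1, 2)), Add(35, P))), Rational(1, 2)))
Pow(Add(Function('Q')(-236), -32748), -1) = Pow(Add(Pow(Add(-236, Pow(-236, Rational(3, 2)), Mul(35, Pow(-236, Rational(1, 2)))), Rational(1, 2)), -32748), -1) = Pow(Add(Pow(Add(-236, Mul(-472, I, Pow(59, Rational(1, 2))), Mul(35, Mul(2, I, Pow(59, Rational(1, 2))))), Rational(1, 2)), -32748), -1) = Pow(Add(Pow(Add(-236, Mul(-472, I, Pow(59, Rational(1, 2))), Mul(70, I, Pow(59, Rational(1, 2)))), Rational(1, 2)), -32748), -1) = Pow(Add(Pow(Add(-236, Mul(-402, I, Pow(59, Rational(1, 2)))), Rational(1, 2)), -32748), -1) = Pow(Add(-32748, Pow(Add(-236, Mul(-402, I, Pow(59, Rational(1, 2)))), Rational(1, 2))), -1)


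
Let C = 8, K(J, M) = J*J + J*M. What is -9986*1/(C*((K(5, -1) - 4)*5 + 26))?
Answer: -4993/424 ≈ -11.776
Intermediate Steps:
K(J, M) = J² + J*M
-9986*1/(C*((K(5, -1) - 4)*5 + 26)) = -9986*1/(8*((5*(5 - 1) - 4)*5 + 26)) = -9986*1/(8*((5*4 - 4)*5 + 26)) = -9986*1/(8*((20 - 4)*5 + 26)) = -9986*1/(8*(16*5 + 26)) = -9986*1/(8*(80 + 26)) = -9986/(8*106) = -9986/848 = -9986*1/848 = -4993/424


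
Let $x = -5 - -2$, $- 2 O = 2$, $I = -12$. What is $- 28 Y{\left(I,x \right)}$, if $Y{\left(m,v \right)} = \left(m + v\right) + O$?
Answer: $448$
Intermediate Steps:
$O = -1$ ($O = \left(- \frac{1}{2}\right) 2 = -1$)
$x = -3$ ($x = -5 + 2 = -3$)
$Y{\left(m,v \right)} = -1 + m + v$ ($Y{\left(m,v \right)} = \left(m + v\right) - 1 = -1 + m + v$)
$- 28 Y{\left(I,x \right)} = - 28 \left(-1 - 12 - 3\right) = \left(-28\right) \left(-16\right) = 448$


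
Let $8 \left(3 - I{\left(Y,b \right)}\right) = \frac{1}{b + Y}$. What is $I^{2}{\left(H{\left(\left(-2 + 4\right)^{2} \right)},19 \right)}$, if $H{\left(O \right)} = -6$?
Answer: $\frac{96721}{10816} \approx 8.9424$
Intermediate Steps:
$I{\left(Y,b \right)} = 3 - \frac{1}{8 \left(Y + b\right)}$ ($I{\left(Y,b \right)} = 3 - \frac{1}{8 \left(b + Y\right)} = 3 - \frac{1}{8 \left(Y + b\right)}$)
$I^{2}{\left(H{\left(\left(-2 + 4\right)^{2} \right)},19 \right)} = \left(\frac{- \frac{1}{8} + 3 \left(-6\right) + 3 \cdot 19}{-6 + 19}\right)^{2} = \left(\frac{- \frac{1}{8} - 18 + 57}{13}\right)^{2} = \left(\frac{1}{13} \cdot \frac{311}{8}\right)^{2} = \left(\frac{311}{104}\right)^{2} = \frac{96721}{10816}$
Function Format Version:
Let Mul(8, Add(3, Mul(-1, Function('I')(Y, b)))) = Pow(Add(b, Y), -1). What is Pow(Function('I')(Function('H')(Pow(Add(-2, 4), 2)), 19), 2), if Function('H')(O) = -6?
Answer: Rational(96721, 10816) ≈ 8.9424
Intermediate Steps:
Function('I')(Y, b) = Add(3, Mul(Rational(-1, 8), Pow(Add(Y, b), -1))) (Function('I')(Y, b) = Add(3, Mul(Rational(-1, 8), Pow(Add(b, Y), -1))) = Add(3, Mul(Rational(-1, 8), Pow(Add(Y, b), -1))))
Pow(Function('I')(Function('H')(Pow(Add(-2, 4), 2)), 19), 2) = Pow(Mul(Pow(Add(-6, 19), -1), Add(Rational(-1, 8), Mul(3, -6), Mul(3, 19))), 2) = Pow(Mul(Pow(13, -1), Add(Rational(-1, 8), -18, 57)), 2) = Pow(Mul(Rational(1, 13), Rational(311, 8)), 2) = Pow(Rational(311, 104), 2) = Rational(96721, 10816)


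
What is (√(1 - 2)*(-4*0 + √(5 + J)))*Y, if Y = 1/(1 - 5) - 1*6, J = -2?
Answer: -25*I*√3/4 ≈ -10.825*I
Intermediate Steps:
Y = -25/4 (Y = 1/(-4) - 6 = -¼ - 6 = -25/4 ≈ -6.2500)
(√(1 - 2)*(-4*0 + √(5 + J)))*Y = (√(1 - 2)*(-4*0 + √(5 - 2)))*(-25/4) = (√(-1)*(0 + √3))*(-25/4) = (I*√3)*(-25/4) = -25*I*√3/4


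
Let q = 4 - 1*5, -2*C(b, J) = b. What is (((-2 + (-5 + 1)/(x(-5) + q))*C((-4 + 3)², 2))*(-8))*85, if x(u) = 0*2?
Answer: 680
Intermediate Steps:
C(b, J) = -b/2
x(u) = 0
q = -1 (q = 4 - 5 = -1)
(((-2 + (-5 + 1)/(x(-5) + q))*C((-4 + 3)², 2))*(-8))*85 = (((-2 + (-5 + 1)/(0 - 1))*(-(-4 + 3)²/2))*(-8))*85 = (((-2 - 4/(-1))*(-½*(-1)²))*(-8))*85 = (((-2 - 4*(-1))*(-½*1))*(-8))*85 = (((-2 + 4)*(-½))*(-8))*85 = ((2*(-½))*(-8))*85 = -1*(-8)*85 = 8*85 = 680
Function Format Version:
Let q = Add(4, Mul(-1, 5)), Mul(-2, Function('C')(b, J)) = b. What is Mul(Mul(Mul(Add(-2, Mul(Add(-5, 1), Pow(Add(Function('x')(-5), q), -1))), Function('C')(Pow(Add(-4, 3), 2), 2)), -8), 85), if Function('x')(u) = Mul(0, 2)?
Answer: 680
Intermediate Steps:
Function('C')(b, J) = Mul(Rational(-1, 2), b)
Function('x')(u) = 0
q = -1 (q = Add(4, -5) = -1)
Mul(Mul(Mul(Add(-2, Mul(Add(-5, 1), Pow(Add(Function('x')(-5), q), -1))), Function('C')(Pow(Add(-4, 3), 2), 2)), -8), 85) = Mul(Mul(Mul(Add(-2, Mul(Add(-5, 1), Pow(Add(0, -1), -1))), Mul(Rational(-1, 2), Pow(Add(-4, 3), 2))), -8), 85) = Mul(Mul(Mul(Add(-2, Mul(-4, Pow(-1, -1))), Mul(Rational(-1, 2), Pow(-1, 2))), -8), 85) = Mul(Mul(Mul(Add(-2, Mul(-4, -1)), Mul(Rational(-1, 2), 1)), -8), 85) = Mul(Mul(Mul(Add(-2, 4), Rational(-1, 2)), -8), 85) = Mul(Mul(Mul(2, Rational(-1, 2)), -8), 85) = Mul(Mul(-1, -8), 85) = Mul(8, 85) = 680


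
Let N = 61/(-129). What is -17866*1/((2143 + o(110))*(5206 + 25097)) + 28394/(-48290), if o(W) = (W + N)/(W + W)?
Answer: -8727693922163893/14836348436414505 ≈ -0.58826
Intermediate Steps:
N = -61/129 (N = 61*(-1/129) = -61/129 ≈ -0.47287)
o(W) = (-61/129 + W)/(2*W) (o(W) = (W - 61/129)/(W + W) = (-61/129 + W)/((2*W)) = (-61/129 + W)*(1/(2*W)) = (-61/129 + W)/(2*W))
-17866*1/((2143 + o(110))*(5206 + 25097)) + 28394/(-48290) = -17866*1/((2143 + (1/258)*(-61 + 129*110)/110)*(5206 + 25097)) + 28394/(-48290) = -17866*1/(30303*(2143 + (1/258)*(1/110)*(-61 + 14190))) + 28394*(-1/48290) = -17866*1/(30303*(2143 + (1/258)*(1/110)*14129)) - 14197/24145 = -17866*1/(30303*(2143 + 14129/28380)) - 14197/24145 = -17866/((60832469/28380)*30303) - 14197/24145 = -17866/614468769369/9460 - 14197/24145 = -17866*9460/614468769369 - 14197/24145 = -169012360/614468769369 - 14197/24145 = -8727693922163893/14836348436414505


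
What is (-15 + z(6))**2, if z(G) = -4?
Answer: 361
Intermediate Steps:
(-15 + z(6))**2 = (-15 - 4)**2 = (-19)**2 = 361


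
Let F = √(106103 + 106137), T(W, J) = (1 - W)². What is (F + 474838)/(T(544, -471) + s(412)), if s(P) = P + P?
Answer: 67834/42239 + 4*√13265/295673 ≈ 1.6075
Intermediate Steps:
s(P) = 2*P
F = 4*√13265 (F = √212240 = 4*√13265 ≈ 460.70)
(F + 474838)/(T(544, -471) + s(412)) = (4*√13265 + 474838)/((-1 + 544)² + 2*412) = (474838 + 4*√13265)/(543² + 824) = (474838 + 4*√13265)/(294849 + 824) = (474838 + 4*√13265)/295673 = (474838 + 4*√13265)*(1/295673) = 67834/42239 + 4*√13265/295673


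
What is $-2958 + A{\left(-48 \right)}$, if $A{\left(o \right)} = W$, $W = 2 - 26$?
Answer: $-2982$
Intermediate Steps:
$W = -24$
$A{\left(o \right)} = -24$
$-2958 + A{\left(-48 \right)} = -2958 - 24 = -2982$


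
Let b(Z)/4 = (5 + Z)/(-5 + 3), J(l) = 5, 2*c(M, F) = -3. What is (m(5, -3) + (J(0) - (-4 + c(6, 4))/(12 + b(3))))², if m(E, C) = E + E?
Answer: 11881/64 ≈ 185.64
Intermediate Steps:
m(E, C) = 2*E
c(M, F) = -3/2 (c(M, F) = (½)*(-3) = -3/2)
b(Z) = -10 - 2*Z (b(Z) = 4*((5 + Z)/(-5 + 3)) = 4*((5 + Z)/(-2)) = 4*((5 + Z)*(-½)) = 4*(-5/2 - Z/2) = -10 - 2*Z)
(m(5, -3) + (J(0) - (-4 + c(6, 4))/(12 + b(3))))² = (2*5 + (5 - (-4 - 3/2)/(12 + (-10 - 2*3))))² = (10 + (5 - (-11)/(2*(12 + (-10 - 6)))))² = (10 + (5 - (-11)/(2*(12 - 16))))² = (10 + (5 - (-11)/(2*(-4))))² = (10 + (5 - (-11)*(-1)/(2*4)))² = (10 + (5 - 1*11/8))² = (10 + (5 - 11/8))² = (10 + 29/8)² = (109/8)² = 11881/64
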